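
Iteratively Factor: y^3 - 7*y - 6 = (y - 3)*(y^2 + 3*y + 2) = (y - 3)*(y + 1)*(y + 2)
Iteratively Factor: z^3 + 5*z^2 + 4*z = (z + 4)*(z^2 + z) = (z + 1)*(z + 4)*(z)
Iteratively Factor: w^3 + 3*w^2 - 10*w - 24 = (w + 2)*(w^2 + w - 12) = (w - 3)*(w + 2)*(w + 4)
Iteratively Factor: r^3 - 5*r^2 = (r)*(r^2 - 5*r) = r^2*(r - 5)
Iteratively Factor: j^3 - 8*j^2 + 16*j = (j - 4)*(j^2 - 4*j) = j*(j - 4)*(j - 4)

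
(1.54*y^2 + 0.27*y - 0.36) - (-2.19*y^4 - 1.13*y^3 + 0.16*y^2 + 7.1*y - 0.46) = 2.19*y^4 + 1.13*y^3 + 1.38*y^2 - 6.83*y + 0.1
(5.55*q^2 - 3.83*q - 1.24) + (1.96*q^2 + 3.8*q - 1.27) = 7.51*q^2 - 0.0300000000000002*q - 2.51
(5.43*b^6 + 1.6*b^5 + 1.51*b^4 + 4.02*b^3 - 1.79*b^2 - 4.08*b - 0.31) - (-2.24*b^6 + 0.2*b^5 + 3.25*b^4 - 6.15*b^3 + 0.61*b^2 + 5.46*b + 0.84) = 7.67*b^6 + 1.4*b^5 - 1.74*b^4 + 10.17*b^3 - 2.4*b^2 - 9.54*b - 1.15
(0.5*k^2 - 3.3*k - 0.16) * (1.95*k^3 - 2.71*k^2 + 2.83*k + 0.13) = 0.975*k^5 - 7.79*k^4 + 10.046*k^3 - 8.8404*k^2 - 0.8818*k - 0.0208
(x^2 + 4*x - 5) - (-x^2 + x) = 2*x^2 + 3*x - 5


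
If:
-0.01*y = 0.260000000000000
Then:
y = -26.00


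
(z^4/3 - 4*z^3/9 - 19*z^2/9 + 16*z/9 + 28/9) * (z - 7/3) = z^5/3 - 11*z^4/9 - 29*z^3/27 + 181*z^2/27 - 28*z/27 - 196/27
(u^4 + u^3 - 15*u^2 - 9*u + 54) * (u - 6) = u^5 - 5*u^4 - 21*u^3 + 81*u^2 + 108*u - 324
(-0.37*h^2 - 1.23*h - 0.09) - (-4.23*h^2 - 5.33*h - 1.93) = 3.86*h^2 + 4.1*h + 1.84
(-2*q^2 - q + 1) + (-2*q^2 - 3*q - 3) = -4*q^2 - 4*q - 2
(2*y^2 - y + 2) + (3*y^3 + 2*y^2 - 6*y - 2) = 3*y^3 + 4*y^2 - 7*y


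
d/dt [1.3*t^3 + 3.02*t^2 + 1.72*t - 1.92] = 3.9*t^2 + 6.04*t + 1.72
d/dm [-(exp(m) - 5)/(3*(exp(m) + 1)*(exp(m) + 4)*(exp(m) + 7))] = (2*exp(3*m) - 3*exp(2*m) - 120*exp(m) - 223)*exp(m)/(3*(exp(6*m) + 24*exp(5*m) + 222*exp(4*m) + 992*exp(3*m) + 2193*exp(2*m) + 2184*exp(m) + 784))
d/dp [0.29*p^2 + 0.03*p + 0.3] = 0.58*p + 0.03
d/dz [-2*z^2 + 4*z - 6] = 4 - 4*z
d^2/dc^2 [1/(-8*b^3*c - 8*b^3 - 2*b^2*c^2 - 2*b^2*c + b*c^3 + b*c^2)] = 2*((2*b - 3*c - 1)*(8*b^2*c + 8*b^2 + 2*b*c^2 + 2*b*c - c^3 - c^2) - (8*b^2 + 4*b*c + 2*b - 3*c^2 - 2*c)^2)/(b*(8*b^2*c + 8*b^2 + 2*b*c^2 + 2*b*c - c^3 - c^2)^3)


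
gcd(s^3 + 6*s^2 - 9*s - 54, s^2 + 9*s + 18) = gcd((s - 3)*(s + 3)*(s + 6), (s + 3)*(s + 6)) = s^2 + 9*s + 18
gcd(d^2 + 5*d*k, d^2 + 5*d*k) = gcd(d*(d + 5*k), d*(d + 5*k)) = d^2 + 5*d*k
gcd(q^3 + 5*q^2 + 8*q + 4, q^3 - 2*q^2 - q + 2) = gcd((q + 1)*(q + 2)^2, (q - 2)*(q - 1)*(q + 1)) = q + 1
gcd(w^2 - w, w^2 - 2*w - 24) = 1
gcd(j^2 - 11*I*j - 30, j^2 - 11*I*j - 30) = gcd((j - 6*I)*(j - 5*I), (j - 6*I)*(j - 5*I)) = j^2 - 11*I*j - 30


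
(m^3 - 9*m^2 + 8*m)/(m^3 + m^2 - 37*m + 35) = m*(m - 8)/(m^2 + 2*m - 35)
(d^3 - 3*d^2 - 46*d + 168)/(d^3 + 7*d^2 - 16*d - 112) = (d - 6)/(d + 4)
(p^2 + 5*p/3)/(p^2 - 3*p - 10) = p*(3*p + 5)/(3*(p^2 - 3*p - 10))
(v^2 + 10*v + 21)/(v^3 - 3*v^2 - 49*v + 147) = (v + 3)/(v^2 - 10*v + 21)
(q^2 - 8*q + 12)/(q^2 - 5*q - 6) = (q - 2)/(q + 1)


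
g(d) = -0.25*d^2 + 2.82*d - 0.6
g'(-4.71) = 5.18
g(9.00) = 4.53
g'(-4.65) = 5.14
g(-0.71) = -2.73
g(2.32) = 4.60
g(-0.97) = -3.57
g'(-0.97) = 3.30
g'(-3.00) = 4.32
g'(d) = 2.82 - 0.5*d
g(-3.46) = -13.35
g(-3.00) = -11.31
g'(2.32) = 1.66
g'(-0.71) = 3.18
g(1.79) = 3.65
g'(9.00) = -1.68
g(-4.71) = -19.43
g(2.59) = 5.03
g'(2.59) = 1.52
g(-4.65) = -19.12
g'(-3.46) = 4.55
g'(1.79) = 1.92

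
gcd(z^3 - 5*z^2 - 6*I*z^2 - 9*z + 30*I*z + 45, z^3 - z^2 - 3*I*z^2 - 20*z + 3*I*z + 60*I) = z^2 + z*(-5 - 3*I) + 15*I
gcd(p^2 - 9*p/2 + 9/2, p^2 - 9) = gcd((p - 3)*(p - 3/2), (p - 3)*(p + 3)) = p - 3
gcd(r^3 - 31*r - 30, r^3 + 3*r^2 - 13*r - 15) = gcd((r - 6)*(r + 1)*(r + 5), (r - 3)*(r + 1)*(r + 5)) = r^2 + 6*r + 5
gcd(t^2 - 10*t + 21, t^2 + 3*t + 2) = 1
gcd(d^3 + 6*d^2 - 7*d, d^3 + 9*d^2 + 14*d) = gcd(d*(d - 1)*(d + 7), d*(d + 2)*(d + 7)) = d^2 + 7*d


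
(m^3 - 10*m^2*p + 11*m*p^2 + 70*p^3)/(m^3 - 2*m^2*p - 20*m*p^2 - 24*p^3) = (-m^2 + 12*m*p - 35*p^2)/(-m^2 + 4*m*p + 12*p^2)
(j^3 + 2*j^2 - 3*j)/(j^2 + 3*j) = j - 1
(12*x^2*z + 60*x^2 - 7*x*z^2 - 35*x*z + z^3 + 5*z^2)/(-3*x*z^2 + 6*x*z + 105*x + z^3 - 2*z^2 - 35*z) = (-4*x + z)/(z - 7)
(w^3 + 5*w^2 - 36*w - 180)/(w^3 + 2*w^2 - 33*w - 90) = (w + 6)/(w + 3)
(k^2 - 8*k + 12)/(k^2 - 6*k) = (k - 2)/k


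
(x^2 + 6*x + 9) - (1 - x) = x^2 + 7*x + 8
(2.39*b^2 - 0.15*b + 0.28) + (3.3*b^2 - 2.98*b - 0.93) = 5.69*b^2 - 3.13*b - 0.65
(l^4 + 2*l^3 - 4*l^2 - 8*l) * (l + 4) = l^5 + 6*l^4 + 4*l^3 - 24*l^2 - 32*l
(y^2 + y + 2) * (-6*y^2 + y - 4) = -6*y^4 - 5*y^3 - 15*y^2 - 2*y - 8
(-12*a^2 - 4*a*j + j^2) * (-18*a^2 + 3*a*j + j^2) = 216*a^4 + 36*a^3*j - 42*a^2*j^2 - a*j^3 + j^4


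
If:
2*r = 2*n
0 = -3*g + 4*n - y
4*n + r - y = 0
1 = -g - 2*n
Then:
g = 1/5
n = -3/5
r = -3/5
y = -3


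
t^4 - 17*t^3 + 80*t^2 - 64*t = t*(t - 8)^2*(t - 1)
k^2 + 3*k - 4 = (k - 1)*(k + 4)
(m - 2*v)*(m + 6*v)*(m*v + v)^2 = m^4*v^2 + 4*m^3*v^3 + 2*m^3*v^2 - 12*m^2*v^4 + 8*m^2*v^3 + m^2*v^2 - 24*m*v^4 + 4*m*v^3 - 12*v^4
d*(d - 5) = d^2 - 5*d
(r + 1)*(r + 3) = r^2 + 4*r + 3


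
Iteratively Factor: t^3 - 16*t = (t)*(t^2 - 16) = t*(t - 4)*(t + 4)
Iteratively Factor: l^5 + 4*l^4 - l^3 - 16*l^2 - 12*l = (l + 3)*(l^4 + l^3 - 4*l^2 - 4*l) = (l + 1)*(l + 3)*(l^3 - 4*l) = l*(l + 1)*(l + 3)*(l^2 - 4) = l*(l + 1)*(l + 2)*(l + 3)*(l - 2)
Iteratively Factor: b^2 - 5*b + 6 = (b - 3)*(b - 2)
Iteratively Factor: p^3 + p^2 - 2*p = (p + 2)*(p^2 - p) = (p - 1)*(p + 2)*(p)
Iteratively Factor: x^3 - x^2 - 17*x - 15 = (x + 3)*(x^2 - 4*x - 5) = (x + 1)*(x + 3)*(x - 5)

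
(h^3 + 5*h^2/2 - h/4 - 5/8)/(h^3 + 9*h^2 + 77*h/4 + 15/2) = (h - 1/2)/(h + 6)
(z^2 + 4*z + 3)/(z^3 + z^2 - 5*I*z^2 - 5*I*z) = (z + 3)/(z*(z - 5*I))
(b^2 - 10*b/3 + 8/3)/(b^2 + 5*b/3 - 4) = (b - 2)/(b + 3)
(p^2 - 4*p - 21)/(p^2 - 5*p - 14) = (p + 3)/(p + 2)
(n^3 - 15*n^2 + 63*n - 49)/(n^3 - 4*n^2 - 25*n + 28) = (n - 7)/(n + 4)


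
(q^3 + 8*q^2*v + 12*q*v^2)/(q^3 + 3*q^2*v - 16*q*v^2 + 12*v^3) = q*(q + 2*v)/(q^2 - 3*q*v + 2*v^2)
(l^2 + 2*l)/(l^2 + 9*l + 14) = l/(l + 7)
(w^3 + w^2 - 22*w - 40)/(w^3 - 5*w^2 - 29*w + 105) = (w^3 + w^2 - 22*w - 40)/(w^3 - 5*w^2 - 29*w + 105)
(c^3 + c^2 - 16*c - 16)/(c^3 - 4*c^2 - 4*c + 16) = (c^2 + 5*c + 4)/(c^2 - 4)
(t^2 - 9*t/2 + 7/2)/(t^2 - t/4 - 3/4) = 2*(2*t - 7)/(4*t + 3)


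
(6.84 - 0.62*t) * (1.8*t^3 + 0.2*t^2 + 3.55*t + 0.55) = -1.116*t^4 + 12.188*t^3 - 0.833*t^2 + 23.941*t + 3.762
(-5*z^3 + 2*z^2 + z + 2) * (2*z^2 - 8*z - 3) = -10*z^5 + 44*z^4 + z^3 - 10*z^2 - 19*z - 6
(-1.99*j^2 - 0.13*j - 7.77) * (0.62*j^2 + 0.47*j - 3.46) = -1.2338*j^4 - 1.0159*j^3 + 2.0069*j^2 - 3.2021*j + 26.8842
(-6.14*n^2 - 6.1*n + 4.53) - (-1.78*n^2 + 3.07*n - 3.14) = -4.36*n^2 - 9.17*n + 7.67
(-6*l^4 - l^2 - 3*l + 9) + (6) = -6*l^4 - l^2 - 3*l + 15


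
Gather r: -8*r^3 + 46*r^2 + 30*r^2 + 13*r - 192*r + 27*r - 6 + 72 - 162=-8*r^3 + 76*r^2 - 152*r - 96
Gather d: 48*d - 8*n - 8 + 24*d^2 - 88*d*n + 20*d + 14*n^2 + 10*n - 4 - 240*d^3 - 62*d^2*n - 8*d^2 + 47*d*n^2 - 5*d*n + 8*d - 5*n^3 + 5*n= -240*d^3 + d^2*(16 - 62*n) + d*(47*n^2 - 93*n + 76) - 5*n^3 + 14*n^2 + 7*n - 12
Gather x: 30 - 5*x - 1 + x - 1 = 28 - 4*x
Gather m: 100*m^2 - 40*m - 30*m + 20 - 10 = 100*m^2 - 70*m + 10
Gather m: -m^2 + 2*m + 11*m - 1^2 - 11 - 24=-m^2 + 13*m - 36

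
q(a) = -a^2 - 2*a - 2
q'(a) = -2*a - 2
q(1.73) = -8.45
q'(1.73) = -5.46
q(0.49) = -3.22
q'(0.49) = -2.98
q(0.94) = -4.76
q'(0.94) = -3.88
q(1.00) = -5.00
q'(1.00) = -4.00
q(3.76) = -23.66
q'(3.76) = -9.52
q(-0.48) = -1.27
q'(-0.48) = -1.04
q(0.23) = -2.51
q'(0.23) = -2.46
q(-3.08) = -5.33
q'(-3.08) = 4.16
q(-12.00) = -122.00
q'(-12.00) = 22.00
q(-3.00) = -5.00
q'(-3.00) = 4.00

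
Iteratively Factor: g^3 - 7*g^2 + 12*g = (g - 4)*(g^2 - 3*g) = (g - 4)*(g - 3)*(g)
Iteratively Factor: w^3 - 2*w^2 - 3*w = (w)*(w^2 - 2*w - 3) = w*(w + 1)*(w - 3)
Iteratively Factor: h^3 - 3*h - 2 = (h + 1)*(h^2 - h - 2) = (h - 2)*(h + 1)*(h + 1)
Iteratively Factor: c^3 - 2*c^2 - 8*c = (c)*(c^2 - 2*c - 8) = c*(c - 4)*(c + 2)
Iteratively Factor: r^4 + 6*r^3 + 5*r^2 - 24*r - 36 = (r - 2)*(r^3 + 8*r^2 + 21*r + 18) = (r - 2)*(r + 3)*(r^2 + 5*r + 6) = (r - 2)*(r + 2)*(r + 3)*(r + 3)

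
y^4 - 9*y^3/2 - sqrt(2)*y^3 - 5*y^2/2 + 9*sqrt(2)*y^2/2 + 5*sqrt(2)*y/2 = y*(y - 5)*(y + 1/2)*(y - sqrt(2))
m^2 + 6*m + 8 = (m + 2)*(m + 4)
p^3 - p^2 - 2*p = p*(p - 2)*(p + 1)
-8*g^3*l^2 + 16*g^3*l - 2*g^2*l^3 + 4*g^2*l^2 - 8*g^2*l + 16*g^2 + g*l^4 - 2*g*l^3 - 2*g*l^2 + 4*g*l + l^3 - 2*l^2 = (-4*g + l)*(2*g + l)*(l - 2)*(g*l + 1)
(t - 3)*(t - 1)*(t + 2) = t^3 - 2*t^2 - 5*t + 6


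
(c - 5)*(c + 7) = c^2 + 2*c - 35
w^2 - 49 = (w - 7)*(w + 7)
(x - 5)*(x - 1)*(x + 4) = x^3 - 2*x^2 - 19*x + 20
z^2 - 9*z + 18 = (z - 6)*(z - 3)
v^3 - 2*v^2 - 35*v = v*(v - 7)*(v + 5)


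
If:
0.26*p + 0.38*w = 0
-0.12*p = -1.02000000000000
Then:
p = 8.50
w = -5.82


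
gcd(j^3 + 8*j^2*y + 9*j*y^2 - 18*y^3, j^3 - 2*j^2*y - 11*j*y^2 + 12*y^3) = -j^2 - 2*j*y + 3*y^2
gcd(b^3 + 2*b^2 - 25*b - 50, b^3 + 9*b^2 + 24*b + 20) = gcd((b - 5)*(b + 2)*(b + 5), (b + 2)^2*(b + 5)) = b^2 + 7*b + 10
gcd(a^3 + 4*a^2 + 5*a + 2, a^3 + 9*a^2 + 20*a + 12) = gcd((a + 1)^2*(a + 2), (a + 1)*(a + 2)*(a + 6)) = a^2 + 3*a + 2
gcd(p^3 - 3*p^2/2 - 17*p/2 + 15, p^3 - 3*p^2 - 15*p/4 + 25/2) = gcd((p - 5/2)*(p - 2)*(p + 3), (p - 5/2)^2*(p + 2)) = p - 5/2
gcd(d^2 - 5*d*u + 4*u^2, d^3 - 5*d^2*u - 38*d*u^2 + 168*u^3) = -d + 4*u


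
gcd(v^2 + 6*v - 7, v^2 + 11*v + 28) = v + 7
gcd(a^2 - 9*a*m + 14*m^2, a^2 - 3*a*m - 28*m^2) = a - 7*m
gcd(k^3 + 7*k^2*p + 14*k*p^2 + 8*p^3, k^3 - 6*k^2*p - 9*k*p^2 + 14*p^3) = k + 2*p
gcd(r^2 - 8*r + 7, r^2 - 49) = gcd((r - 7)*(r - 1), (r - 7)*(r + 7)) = r - 7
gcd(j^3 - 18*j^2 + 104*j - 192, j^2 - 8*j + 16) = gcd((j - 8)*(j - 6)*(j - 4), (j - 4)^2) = j - 4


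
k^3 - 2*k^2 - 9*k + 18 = (k - 3)*(k - 2)*(k + 3)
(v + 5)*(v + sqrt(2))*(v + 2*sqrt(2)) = v^3 + 3*sqrt(2)*v^2 + 5*v^2 + 4*v + 15*sqrt(2)*v + 20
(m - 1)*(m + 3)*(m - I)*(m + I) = m^4 + 2*m^3 - 2*m^2 + 2*m - 3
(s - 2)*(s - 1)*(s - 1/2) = s^3 - 7*s^2/2 + 7*s/2 - 1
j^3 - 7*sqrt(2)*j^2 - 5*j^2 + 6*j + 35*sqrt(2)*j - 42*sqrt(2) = (j - 3)*(j - 2)*(j - 7*sqrt(2))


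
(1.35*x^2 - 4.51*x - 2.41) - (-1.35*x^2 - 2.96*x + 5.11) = 2.7*x^2 - 1.55*x - 7.52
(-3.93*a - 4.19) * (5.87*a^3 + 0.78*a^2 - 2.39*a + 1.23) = -23.0691*a^4 - 27.6607*a^3 + 6.1245*a^2 + 5.1802*a - 5.1537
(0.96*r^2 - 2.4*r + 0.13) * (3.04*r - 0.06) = 2.9184*r^3 - 7.3536*r^2 + 0.5392*r - 0.0078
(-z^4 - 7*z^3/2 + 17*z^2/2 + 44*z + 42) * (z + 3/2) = -z^5 - 5*z^4 + 13*z^3/4 + 227*z^2/4 + 108*z + 63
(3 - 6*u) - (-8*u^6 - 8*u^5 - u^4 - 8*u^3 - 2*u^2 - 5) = 8*u^6 + 8*u^5 + u^4 + 8*u^3 + 2*u^2 - 6*u + 8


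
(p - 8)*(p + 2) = p^2 - 6*p - 16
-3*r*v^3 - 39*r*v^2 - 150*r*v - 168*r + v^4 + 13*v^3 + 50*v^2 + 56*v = (-3*r + v)*(v + 2)*(v + 4)*(v + 7)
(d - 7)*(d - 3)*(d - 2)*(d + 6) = d^4 - 6*d^3 - 31*d^2 + 204*d - 252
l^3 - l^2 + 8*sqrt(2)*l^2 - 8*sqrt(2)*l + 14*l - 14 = (l - 1)*(l + sqrt(2))*(l + 7*sqrt(2))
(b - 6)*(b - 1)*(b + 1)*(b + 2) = b^4 - 4*b^3 - 13*b^2 + 4*b + 12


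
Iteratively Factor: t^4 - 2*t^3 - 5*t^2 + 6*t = (t)*(t^3 - 2*t^2 - 5*t + 6) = t*(t + 2)*(t^2 - 4*t + 3) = t*(t - 1)*(t + 2)*(t - 3)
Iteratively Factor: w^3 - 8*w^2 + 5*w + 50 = (w - 5)*(w^2 - 3*w - 10) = (w - 5)*(w + 2)*(w - 5)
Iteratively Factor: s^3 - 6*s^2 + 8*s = (s)*(s^2 - 6*s + 8) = s*(s - 2)*(s - 4)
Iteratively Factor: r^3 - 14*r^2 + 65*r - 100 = (r - 5)*(r^2 - 9*r + 20) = (r - 5)*(r - 4)*(r - 5)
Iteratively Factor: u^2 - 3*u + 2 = (u - 2)*(u - 1)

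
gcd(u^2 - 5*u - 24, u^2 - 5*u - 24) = u^2 - 5*u - 24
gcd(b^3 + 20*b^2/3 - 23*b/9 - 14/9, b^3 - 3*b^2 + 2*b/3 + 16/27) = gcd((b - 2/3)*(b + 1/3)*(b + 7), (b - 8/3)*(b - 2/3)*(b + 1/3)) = b^2 - b/3 - 2/9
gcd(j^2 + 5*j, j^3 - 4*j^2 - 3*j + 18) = 1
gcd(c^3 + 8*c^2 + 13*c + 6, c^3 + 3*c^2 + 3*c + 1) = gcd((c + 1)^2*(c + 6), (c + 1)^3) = c^2 + 2*c + 1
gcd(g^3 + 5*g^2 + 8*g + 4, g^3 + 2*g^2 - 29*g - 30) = g + 1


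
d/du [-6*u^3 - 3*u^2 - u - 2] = -18*u^2 - 6*u - 1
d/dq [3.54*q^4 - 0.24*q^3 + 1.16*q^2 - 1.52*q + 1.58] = 14.16*q^3 - 0.72*q^2 + 2.32*q - 1.52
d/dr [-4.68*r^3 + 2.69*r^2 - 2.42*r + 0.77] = -14.04*r^2 + 5.38*r - 2.42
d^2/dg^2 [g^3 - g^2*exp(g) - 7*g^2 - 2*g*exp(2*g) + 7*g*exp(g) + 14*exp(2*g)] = -g^2*exp(g) - 8*g*exp(2*g) + 3*g*exp(g) + 6*g + 48*exp(2*g) + 12*exp(g) - 14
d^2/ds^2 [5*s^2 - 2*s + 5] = 10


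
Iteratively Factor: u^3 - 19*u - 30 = (u - 5)*(u^2 + 5*u + 6) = (u - 5)*(u + 3)*(u + 2)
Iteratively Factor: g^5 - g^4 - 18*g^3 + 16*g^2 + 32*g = (g)*(g^4 - g^3 - 18*g^2 + 16*g + 32) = g*(g + 4)*(g^3 - 5*g^2 + 2*g + 8) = g*(g + 1)*(g + 4)*(g^2 - 6*g + 8) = g*(g - 2)*(g + 1)*(g + 4)*(g - 4)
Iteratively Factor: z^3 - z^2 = (z)*(z^2 - z) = z*(z - 1)*(z)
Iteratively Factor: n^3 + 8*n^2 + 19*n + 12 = (n + 3)*(n^2 + 5*n + 4) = (n + 3)*(n + 4)*(n + 1)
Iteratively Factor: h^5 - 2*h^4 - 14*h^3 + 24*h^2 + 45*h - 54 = (h + 2)*(h^4 - 4*h^3 - 6*h^2 + 36*h - 27) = (h - 3)*(h + 2)*(h^3 - h^2 - 9*h + 9) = (h - 3)*(h - 1)*(h + 2)*(h^2 - 9) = (h - 3)^2*(h - 1)*(h + 2)*(h + 3)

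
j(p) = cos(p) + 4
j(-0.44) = 4.90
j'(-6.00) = -0.28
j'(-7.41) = 0.90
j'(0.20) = -0.20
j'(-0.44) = 0.43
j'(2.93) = -0.21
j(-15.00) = 3.24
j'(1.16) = -0.92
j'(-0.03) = 0.03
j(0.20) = 4.98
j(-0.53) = 4.86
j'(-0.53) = 0.51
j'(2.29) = -0.75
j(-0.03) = 5.00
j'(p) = -sin(p)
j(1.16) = 4.40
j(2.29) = 3.34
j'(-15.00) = 0.65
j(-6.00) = 4.96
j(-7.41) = 4.43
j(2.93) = 3.02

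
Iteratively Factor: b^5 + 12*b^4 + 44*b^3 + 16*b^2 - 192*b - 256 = (b + 4)*(b^4 + 8*b^3 + 12*b^2 - 32*b - 64) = (b - 2)*(b + 4)*(b^3 + 10*b^2 + 32*b + 32) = (b - 2)*(b + 4)^2*(b^2 + 6*b + 8) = (b - 2)*(b + 2)*(b + 4)^2*(b + 4)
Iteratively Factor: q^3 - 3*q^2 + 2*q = (q - 1)*(q^2 - 2*q) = q*(q - 1)*(q - 2)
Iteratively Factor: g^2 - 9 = (g + 3)*(g - 3)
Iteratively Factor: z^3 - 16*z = (z)*(z^2 - 16) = z*(z + 4)*(z - 4)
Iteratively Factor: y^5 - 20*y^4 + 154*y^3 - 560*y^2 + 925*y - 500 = (y - 5)*(y^4 - 15*y^3 + 79*y^2 - 165*y + 100) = (y - 5)^2*(y^3 - 10*y^2 + 29*y - 20) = (y - 5)^2*(y - 1)*(y^2 - 9*y + 20) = (y - 5)^3*(y - 1)*(y - 4)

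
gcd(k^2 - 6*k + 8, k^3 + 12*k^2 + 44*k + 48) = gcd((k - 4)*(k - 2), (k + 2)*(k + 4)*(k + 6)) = 1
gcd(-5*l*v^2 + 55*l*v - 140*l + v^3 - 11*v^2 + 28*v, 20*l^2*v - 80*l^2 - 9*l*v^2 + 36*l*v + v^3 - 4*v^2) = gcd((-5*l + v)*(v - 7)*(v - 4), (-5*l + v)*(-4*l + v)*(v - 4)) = -5*l*v + 20*l + v^2 - 4*v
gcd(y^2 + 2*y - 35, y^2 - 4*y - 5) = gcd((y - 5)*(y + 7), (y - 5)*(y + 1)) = y - 5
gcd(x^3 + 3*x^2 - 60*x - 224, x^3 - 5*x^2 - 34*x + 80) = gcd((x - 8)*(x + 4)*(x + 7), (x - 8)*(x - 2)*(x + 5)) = x - 8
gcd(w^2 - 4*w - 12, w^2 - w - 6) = w + 2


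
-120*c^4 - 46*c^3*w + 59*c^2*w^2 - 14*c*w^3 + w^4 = (-6*c + w)*(-5*c + w)*(-4*c + w)*(c + w)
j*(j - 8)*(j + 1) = j^3 - 7*j^2 - 8*j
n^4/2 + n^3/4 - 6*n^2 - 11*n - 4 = (n/2 + 1)*(n - 4)*(n + 1/2)*(n + 2)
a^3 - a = a*(a - 1)*(a + 1)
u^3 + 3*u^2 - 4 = (u - 1)*(u + 2)^2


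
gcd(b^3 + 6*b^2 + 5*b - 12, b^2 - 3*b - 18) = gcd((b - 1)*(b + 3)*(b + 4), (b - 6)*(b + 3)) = b + 3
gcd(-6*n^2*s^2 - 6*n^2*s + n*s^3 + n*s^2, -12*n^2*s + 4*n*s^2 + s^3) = s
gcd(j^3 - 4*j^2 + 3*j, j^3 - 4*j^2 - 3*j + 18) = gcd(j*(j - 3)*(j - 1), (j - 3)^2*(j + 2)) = j - 3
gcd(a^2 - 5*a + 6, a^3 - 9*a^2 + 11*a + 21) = a - 3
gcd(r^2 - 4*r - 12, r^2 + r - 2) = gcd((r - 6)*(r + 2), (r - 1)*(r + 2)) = r + 2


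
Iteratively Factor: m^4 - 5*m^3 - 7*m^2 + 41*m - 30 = (m - 5)*(m^3 - 7*m + 6) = (m - 5)*(m + 3)*(m^2 - 3*m + 2) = (m - 5)*(m - 1)*(m + 3)*(m - 2)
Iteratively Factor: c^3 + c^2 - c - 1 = (c - 1)*(c^2 + 2*c + 1) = (c - 1)*(c + 1)*(c + 1)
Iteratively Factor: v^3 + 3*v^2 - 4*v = (v - 1)*(v^2 + 4*v) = v*(v - 1)*(v + 4)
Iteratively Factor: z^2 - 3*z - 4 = (z - 4)*(z + 1)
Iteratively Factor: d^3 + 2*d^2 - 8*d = (d)*(d^2 + 2*d - 8) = d*(d + 4)*(d - 2)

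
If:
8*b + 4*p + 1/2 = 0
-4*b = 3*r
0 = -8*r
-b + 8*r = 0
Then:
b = 0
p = -1/8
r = 0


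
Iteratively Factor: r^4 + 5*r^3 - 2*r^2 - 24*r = (r + 4)*(r^3 + r^2 - 6*r) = (r - 2)*(r + 4)*(r^2 + 3*r) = (r - 2)*(r + 3)*(r + 4)*(r)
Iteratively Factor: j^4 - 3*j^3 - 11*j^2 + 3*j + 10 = (j + 2)*(j^3 - 5*j^2 - j + 5) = (j + 1)*(j + 2)*(j^2 - 6*j + 5) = (j - 5)*(j + 1)*(j + 2)*(j - 1)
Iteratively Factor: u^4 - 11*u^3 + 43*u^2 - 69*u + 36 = (u - 3)*(u^3 - 8*u^2 + 19*u - 12) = (u - 3)*(u - 1)*(u^2 - 7*u + 12) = (u - 4)*(u - 3)*(u - 1)*(u - 3)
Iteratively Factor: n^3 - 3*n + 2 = (n + 2)*(n^2 - 2*n + 1) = (n - 1)*(n + 2)*(n - 1)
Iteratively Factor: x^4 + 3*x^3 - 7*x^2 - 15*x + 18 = (x + 3)*(x^3 - 7*x + 6) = (x - 2)*(x + 3)*(x^2 + 2*x - 3) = (x - 2)*(x + 3)^2*(x - 1)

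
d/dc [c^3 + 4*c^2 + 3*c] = 3*c^2 + 8*c + 3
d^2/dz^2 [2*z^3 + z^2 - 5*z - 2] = 12*z + 2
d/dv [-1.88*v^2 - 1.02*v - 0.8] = -3.76*v - 1.02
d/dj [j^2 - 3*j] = 2*j - 3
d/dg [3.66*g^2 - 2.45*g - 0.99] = 7.32*g - 2.45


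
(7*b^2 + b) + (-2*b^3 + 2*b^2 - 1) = -2*b^3 + 9*b^2 + b - 1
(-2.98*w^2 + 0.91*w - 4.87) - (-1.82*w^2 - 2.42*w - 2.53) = -1.16*w^2 + 3.33*w - 2.34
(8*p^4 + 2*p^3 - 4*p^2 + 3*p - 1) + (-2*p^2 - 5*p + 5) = 8*p^4 + 2*p^3 - 6*p^2 - 2*p + 4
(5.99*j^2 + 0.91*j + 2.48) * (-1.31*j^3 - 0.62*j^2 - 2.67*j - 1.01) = -7.8469*j^5 - 4.9059*j^4 - 19.8063*j^3 - 10.0172*j^2 - 7.5407*j - 2.5048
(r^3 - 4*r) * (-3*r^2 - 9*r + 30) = -3*r^5 - 9*r^4 + 42*r^3 + 36*r^2 - 120*r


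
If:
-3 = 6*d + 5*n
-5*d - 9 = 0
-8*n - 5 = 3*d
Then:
No Solution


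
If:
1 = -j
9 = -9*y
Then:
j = -1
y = -1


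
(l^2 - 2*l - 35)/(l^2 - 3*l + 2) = (l^2 - 2*l - 35)/(l^2 - 3*l + 2)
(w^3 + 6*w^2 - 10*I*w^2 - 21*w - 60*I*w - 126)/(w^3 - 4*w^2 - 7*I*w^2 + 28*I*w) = (w^2 + 3*w*(2 - I) - 18*I)/(w*(w - 4))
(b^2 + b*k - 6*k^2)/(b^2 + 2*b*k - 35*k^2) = (b^2 + b*k - 6*k^2)/(b^2 + 2*b*k - 35*k^2)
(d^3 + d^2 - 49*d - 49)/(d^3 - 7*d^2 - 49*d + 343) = (d + 1)/(d - 7)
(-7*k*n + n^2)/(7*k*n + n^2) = (-7*k + n)/(7*k + n)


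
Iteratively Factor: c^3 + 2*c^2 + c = (c + 1)*(c^2 + c) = (c + 1)^2*(c)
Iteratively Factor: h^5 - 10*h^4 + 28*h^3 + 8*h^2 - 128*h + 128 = (h - 2)*(h^4 - 8*h^3 + 12*h^2 + 32*h - 64) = (h - 2)^2*(h^3 - 6*h^2 + 32) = (h - 4)*(h - 2)^2*(h^2 - 2*h - 8) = (h - 4)^2*(h - 2)^2*(h + 2)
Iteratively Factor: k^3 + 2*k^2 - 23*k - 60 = (k + 3)*(k^2 - k - 20) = (k + 3)*(k + 4)*(k - 5)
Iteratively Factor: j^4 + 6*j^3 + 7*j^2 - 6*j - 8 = (j + 4)*(j^3 + 2*j^2 - j - 2) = (j + 2)*(j + 4)*(j^2 - 1) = (j - 1)*(j + 2)*(j + 4)*(j + 1)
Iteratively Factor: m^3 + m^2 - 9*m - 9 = (m + 3)*(m^2 - 2*m - 3) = (m - 3)*(m + 3)*(m + 1)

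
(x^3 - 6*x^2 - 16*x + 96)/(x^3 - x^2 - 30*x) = (x^2 - 16)/(x*(x + 5))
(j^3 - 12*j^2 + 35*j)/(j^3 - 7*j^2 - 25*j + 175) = j/(j + 5)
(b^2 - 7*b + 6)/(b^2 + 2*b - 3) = (b - 6)/(b + 3)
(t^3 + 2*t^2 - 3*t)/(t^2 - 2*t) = (t^2 + 2*t - 3)/(t - 2)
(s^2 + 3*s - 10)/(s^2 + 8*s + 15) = (s - 2)/(s + 3)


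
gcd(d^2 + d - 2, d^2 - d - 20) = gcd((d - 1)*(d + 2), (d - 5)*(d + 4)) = 1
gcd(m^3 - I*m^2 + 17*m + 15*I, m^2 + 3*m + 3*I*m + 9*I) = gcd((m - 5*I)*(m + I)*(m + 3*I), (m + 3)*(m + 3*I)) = m + 3*I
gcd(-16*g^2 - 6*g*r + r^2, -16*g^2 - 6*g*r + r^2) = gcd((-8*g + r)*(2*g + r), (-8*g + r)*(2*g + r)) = -16*g^2 - 6*g*r + r^2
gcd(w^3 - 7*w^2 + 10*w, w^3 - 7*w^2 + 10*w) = w^3 - 7*w^2 + 10*w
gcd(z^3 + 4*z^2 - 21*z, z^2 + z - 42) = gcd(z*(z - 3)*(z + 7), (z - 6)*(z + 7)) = z + 7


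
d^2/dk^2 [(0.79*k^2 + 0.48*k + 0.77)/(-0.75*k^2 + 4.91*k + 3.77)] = (4.44089209850063e-16*k^4 - 6.35835*k^3 - 16.0011*k^2 + 8.86995*k - 46.166934)/(0.421875*k^6 - 8.285625*k^5 + 47.88135*k^4 - 35.072621*k^3 - 240.683586*k^2 - 209.356017*k - 53.582633)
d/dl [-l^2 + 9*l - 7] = 9 - 2*l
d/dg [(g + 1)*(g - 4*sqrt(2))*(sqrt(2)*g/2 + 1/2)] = 3*sqrt(2)*g^2/2 - 7*g + sqrt(2)*g - 7/2 - 2*sqrt(2)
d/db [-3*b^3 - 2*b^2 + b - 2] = -9*b^2 - 4*b + 1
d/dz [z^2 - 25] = 2*z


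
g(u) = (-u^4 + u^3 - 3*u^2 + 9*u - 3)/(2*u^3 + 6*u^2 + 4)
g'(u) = (-6*u^2 - 12*u)*(-u^4 + u^3 - 3*u^2 + 9*u - 3)/(2*u^3 + 6*u^2 + 4)^2 + (-4*u^3 + 3*u^2 - 6*u + 9)/(2*u^3 + 6*u^2 + 4) = (-u^6 - 6*u^5 + 6*u^4 - 26*u^3 - 12*u^2 + 6*u + 18)/(2*(u^6 + 6*u^5 + 9*u^4 + 4*u^3 + 12*u^2 + 4))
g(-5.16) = 8.79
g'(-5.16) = 1.71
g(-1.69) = -3.46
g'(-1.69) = 3.15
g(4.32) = -1.04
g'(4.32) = -0.41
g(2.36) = -0.26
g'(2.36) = -0.40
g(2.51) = -0.32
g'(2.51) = -0.39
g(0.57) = 0.20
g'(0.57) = 0.65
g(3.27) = -0.62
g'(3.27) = -0.40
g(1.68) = 0.01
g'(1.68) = -0.40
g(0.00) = -0.75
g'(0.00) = 2.25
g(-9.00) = 7.87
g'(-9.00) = -0.26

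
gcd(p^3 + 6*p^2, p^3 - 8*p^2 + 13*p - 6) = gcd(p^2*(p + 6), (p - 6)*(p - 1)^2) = 1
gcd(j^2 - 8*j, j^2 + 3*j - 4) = 1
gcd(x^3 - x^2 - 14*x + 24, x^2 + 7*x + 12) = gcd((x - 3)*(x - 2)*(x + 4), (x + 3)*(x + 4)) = x + 4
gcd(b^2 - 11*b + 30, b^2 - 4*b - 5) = b - 5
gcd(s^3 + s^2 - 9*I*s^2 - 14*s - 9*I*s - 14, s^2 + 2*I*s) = 1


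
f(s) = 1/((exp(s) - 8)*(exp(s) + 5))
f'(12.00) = 0.00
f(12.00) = 0.00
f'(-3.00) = 0.00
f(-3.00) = -0.02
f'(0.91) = -0.00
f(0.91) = -0.02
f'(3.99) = -0.00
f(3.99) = 0.00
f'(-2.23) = 0.00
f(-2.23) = -0.02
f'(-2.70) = 0.00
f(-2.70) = -0.02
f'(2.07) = -107.86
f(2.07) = -1.03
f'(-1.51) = 0.00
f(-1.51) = -0.02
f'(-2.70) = 0.00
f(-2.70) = -0.02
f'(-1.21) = 0.00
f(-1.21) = -0.02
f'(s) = -exp(s)/((exp(s) - 8)*(exp(s) + 5)^2) - exp(s)/((exp(s) - 8)^2*(exp(s) + 5))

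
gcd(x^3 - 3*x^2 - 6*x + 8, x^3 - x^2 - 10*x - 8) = x^2 - 2*x - 8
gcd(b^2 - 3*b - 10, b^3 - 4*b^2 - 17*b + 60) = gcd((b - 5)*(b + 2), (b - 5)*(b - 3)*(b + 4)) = b - 5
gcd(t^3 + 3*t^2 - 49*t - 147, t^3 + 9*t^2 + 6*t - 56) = t + 7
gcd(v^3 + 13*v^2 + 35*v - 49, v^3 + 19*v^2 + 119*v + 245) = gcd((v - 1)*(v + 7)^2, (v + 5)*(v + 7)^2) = v^2 + 14*v + 49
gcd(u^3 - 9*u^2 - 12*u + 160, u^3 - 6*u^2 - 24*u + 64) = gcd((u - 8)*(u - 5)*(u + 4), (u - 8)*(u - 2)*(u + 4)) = u^2 - 4*u - 32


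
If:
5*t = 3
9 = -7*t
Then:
No Solution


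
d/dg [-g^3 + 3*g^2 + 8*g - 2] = -3*g^2 + 6*g + 8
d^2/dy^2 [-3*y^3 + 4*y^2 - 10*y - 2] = 8 - 18*y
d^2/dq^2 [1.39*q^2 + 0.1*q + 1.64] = 2.78000000000000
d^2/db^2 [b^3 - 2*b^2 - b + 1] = 6*b - 4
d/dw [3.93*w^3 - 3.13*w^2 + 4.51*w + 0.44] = 11.79*w^2 - 6.26*w + 4.51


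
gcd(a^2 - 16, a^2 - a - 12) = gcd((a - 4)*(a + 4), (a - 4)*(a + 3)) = a - 4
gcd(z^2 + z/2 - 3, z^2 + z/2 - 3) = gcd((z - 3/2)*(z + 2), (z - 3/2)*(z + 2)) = z^2 + z/2 - 3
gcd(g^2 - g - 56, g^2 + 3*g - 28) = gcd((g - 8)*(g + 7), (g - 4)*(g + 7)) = g + 7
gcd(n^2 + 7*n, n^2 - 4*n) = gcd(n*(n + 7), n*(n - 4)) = n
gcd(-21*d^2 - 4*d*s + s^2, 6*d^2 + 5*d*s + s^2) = 3*d + s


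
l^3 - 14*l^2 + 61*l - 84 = (l - 7)*(l - 4)*(l - 3)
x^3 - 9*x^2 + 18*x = x*(x - 6)*(x - 3)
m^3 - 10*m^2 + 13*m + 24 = (m - 8)*(m - 3)*(m + 1)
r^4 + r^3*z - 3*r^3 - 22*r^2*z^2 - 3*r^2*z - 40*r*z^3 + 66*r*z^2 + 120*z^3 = (r - 3)*(r - 5*z)*(r + 2*z)*(r + 4*z)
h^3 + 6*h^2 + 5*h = h*(h + 1)*(h + 5)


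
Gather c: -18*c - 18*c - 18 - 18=-36*c - 36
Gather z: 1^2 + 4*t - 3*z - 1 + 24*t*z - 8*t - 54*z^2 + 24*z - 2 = -4*t - 54*z^2 + z*(24*t + 21) - 2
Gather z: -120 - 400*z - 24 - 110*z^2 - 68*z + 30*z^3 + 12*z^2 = 30*z^3 - 98*z^2 - 468*z - 144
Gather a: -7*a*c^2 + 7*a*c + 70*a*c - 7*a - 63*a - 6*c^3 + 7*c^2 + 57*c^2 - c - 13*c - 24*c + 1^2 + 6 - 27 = a*(-7*c^2 + 77*c - 70) - 6*c^3 + 64*c^2 - 38*c - 20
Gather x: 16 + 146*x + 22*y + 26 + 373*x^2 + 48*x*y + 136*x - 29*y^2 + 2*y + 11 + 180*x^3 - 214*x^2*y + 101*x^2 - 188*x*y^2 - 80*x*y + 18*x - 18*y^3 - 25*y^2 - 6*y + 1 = 180*x^3 + x^2*(474 - 214*y) + x*(-188*y^2 - 32*y + 300) - 18*y^3 - 54*y^2 + 18*y + 54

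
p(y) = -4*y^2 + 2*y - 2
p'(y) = 2 - 8*y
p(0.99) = -3.94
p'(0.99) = -5.92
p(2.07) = -15.00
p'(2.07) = -14.56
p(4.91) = -88.61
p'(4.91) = -37.28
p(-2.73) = -37.27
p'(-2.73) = 23.84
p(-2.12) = -24.22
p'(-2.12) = 18.96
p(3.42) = -41.95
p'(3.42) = -25.36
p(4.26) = -66.07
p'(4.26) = -32.08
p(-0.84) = -6.50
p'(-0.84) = 8.72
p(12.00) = -554.00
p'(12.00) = -94.00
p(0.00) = -2.00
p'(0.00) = 2.00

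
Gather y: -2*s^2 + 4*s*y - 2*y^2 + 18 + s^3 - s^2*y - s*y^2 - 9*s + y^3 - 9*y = s^3 - 2*s^2 - 9*s + y^3 + y^2*(-s - 2) + y*(-s^2 + 4*s - 9) + 18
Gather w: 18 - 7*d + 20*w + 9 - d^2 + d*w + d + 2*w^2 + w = -d^2 - 6*d + 2*w^2 + w*(d + 21) + 27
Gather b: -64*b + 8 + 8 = 16 - 64*b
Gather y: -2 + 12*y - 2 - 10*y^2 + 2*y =-10*y^2 + 14*y - 4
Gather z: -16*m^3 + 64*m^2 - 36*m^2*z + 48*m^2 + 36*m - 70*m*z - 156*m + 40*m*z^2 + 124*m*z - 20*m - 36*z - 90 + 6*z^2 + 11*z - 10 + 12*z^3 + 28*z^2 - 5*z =-16*m^3 + 112*m^2 - 140*m + 12*z^3 + z^2*(40*m + 34) + z*(-36*m^2 + 54*m - 30) - 100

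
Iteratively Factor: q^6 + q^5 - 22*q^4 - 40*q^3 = (q + 2)*(q^5 - q^4 - 20*q^3) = q*(q + 2)*(q^4 - q^3 - 20*q^2) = q*(q - 5)*(q + 2)*(q^3 + 4*q^2) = q*(q - 5)*(q + 2)*(q + 4)*(q^2) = q^2*(q - 5)*(q + 2)*(q + 4)*(q)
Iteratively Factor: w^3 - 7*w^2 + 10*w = (w)*(w^2 - 7*w + 10) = w*(w - 5)*(w - 2)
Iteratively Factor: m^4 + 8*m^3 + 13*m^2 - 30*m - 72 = (m + 3)*(m^3 + 5*m^2 - 2*m - 24) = (m + 3)*(m + 4)*(m^2 + m - 6) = (m - 2)*(m + 3)*(m + 4)*(m + 3)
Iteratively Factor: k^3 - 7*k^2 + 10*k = (k - 2)*(k^2 - 5*k) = (k - 5)*(k - 2)*(k)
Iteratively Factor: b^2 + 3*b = (b)*(b + 3)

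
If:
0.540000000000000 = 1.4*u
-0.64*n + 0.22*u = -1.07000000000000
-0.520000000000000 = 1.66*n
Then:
No Solution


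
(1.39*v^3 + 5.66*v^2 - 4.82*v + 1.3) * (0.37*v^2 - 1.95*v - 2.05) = 0.5143*v^5 - 0.6163*v^4 - 15.6699*v^3 - 1.723*v^2 + 7.346*v - 2.665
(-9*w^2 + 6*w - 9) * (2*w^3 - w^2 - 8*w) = -18*w^5 + 21*w^4 + 48*w^3 - 39*w^2 + 72*w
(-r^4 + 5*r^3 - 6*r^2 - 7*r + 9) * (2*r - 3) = -2*r^5 + 13*r^4 - 27*r^3 + 4*r^2 + 39*r - 27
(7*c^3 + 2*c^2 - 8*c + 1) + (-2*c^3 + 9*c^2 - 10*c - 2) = 5*c^3 + 11*c^2 - 18*c - 1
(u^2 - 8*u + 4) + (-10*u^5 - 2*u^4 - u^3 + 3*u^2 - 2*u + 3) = -10*u^5 - 2*u^4 - u^3 + 4*u^2 - 10*u + 7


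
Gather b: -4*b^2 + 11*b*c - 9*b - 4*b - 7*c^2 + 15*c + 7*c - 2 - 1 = -4*b^2 + b*(11*c - 13) - 7*c^2 + 22*c - 3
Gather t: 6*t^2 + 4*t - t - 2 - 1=6*t^2 + 3*t - 3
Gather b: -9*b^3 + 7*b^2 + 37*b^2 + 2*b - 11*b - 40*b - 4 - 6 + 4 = -9*b^3 + 44*b^2 - 49*b - 6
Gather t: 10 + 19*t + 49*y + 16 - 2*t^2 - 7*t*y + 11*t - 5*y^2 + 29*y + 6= -2*t^2 + t*(30 - 7*y) - 5*y^2 + 78*y + 32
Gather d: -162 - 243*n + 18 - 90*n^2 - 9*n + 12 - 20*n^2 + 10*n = -110*n^2 - 242*n - 132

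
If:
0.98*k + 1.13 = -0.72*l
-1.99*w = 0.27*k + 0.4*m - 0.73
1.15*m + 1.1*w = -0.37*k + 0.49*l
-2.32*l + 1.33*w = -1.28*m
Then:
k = -1.42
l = 0.36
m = 0.09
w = 0.54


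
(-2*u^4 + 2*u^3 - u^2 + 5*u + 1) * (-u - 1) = 2*u^5 - u^3 - 4*u^2 - 6*u - 1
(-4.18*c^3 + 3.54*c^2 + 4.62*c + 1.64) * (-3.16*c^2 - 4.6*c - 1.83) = 13.2088*c^5 + 8.0416*c^4 - 23.2338*c^3 - 32.9126*c^2 - 15.9986*c - 3.0012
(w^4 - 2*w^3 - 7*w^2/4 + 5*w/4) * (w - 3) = w^5 - 5*w^4 + 17*w^3/4 + 13*w^2/2 - 15*w/4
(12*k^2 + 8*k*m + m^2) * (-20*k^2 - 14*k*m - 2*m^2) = -240*k^4 - 328*k^3*m - 156*k^2*m^2 - 30*k*m^3 - 2*m^4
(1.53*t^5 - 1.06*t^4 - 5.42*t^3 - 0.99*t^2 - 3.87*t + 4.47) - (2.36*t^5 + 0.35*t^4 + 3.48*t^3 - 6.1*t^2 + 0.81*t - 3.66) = -0.83*t^5 - 1.41*t^4 - 8.9*t^3 + 5.11*t^2 - 4.68*t + 8.13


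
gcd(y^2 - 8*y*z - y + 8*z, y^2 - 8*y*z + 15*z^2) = 1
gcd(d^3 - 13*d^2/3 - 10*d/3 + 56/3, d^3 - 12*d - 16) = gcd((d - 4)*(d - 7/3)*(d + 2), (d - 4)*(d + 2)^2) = d^2 - 2*d - 8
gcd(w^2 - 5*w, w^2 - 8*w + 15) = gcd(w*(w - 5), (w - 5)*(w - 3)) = w - 5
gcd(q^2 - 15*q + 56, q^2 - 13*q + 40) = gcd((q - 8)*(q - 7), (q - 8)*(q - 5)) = q - 8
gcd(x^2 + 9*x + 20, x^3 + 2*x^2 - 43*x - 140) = x^2 + 9*x + 20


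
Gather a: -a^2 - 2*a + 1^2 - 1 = -a^2 - 2*a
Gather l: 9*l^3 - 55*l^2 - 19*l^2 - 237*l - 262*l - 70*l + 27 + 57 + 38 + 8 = 9*l^3 - 74*l^2 - 569*l + 130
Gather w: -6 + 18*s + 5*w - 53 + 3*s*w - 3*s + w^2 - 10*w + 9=15*s + w^2 + w*(3*s - 5) - 50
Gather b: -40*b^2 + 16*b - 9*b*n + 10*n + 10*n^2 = -40*b^2 + b*(16 - 9*n) + 10*n^2 + 10*n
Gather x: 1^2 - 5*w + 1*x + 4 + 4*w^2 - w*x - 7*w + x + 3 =4*w^2 - 12*w + x*(2 - w) + 8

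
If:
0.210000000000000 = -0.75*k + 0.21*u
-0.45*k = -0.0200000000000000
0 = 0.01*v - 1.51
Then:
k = 0.04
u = 1.16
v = 151.00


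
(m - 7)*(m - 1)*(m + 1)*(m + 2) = m^4 - 5*m^3 - 15*m^2 + 5*m + 14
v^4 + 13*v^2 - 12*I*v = v*(v - 3*I)*(v - I)*(v + 4*I)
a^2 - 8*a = a*(a - 8)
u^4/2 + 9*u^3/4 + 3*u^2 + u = u*(u/2 + 1)*(u + 1/2)*(u + 2)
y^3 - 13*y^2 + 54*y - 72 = (y - 6)*(y - 4)*(y - 3)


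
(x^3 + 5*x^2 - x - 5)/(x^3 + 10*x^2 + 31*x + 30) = (x^2 - 1)/(x^2 + 5*x + 6)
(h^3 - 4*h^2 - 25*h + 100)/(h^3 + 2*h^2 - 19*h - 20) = (h - 5)/(h + 1)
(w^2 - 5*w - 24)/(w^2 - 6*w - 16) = (w + 3)/(w + 2)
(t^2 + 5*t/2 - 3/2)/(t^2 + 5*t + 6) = (t - 1/2)/(t + 2)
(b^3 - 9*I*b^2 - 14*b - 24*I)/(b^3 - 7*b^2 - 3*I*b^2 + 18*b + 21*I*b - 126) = (b^2 - 3*I*b + 4)/(b^2 + b*(-7 + 3*I) - 21*I)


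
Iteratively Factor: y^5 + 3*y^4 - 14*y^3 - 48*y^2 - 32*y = (y)*(y^4 + 3*y^3 - 14*y^2 - 48*y - 32) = y*(y + 2)*(y^3 + y^2 - 16*y - 16) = y*(y + 1)*(y + 2)*(y^2 - 16) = y*(y + 1)*(y + 2)*(y + 4)*(y - 4)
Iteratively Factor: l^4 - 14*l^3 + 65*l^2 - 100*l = (l - 4)*(l^3 - 10*l^2 + 25*l) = (l - 5)*(l - 4)*(l^2 - 5*l) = l*(l - 5)*(l - 4)*(l - 5)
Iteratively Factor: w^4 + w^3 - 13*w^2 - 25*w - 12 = (w + 1)*(w^3 - 13*w - 12) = (w - 4)*(w + 1)*(w^2 + 4*w + 3) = (w - 4)*(w + 1)^2*(w + 3)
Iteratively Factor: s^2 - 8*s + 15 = (s - 5)*(s - 3)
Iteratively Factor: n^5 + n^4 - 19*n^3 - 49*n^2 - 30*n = (n + 1)*(n^4 - 19*n^2 - 30*n) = (n + 1)*(n + 3)*(n^3 - 3*n^2 - 10*n) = n*(n + 1)*(n + 3)*(n^2 - 3*n - 10) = n*(n - 5)*(n + 1)*(n + 3)*(n + 2)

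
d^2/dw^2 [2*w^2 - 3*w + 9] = 4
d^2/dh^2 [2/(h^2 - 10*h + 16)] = 4*(-h^2 + 10*h + 4*(h - 5)^2 - 16)/(h^2 - 10*h + 16)^3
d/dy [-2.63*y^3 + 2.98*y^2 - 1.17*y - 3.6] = -7.89*y^2 + 5.96*y - 1.17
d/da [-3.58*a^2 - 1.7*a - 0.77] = -7.16*a - 1.7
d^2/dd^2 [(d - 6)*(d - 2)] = 2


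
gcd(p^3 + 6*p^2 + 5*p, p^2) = p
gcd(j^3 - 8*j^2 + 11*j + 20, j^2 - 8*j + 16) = j - 4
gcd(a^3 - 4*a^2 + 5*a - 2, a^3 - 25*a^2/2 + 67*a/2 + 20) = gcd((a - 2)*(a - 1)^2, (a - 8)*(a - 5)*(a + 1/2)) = 1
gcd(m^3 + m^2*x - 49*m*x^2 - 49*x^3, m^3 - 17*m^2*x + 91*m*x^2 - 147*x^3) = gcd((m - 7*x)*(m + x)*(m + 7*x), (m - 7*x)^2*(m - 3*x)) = -m + 7*x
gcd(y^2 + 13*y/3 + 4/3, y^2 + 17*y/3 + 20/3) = y + 4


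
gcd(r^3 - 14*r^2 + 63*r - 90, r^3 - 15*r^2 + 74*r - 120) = r^2 - 11*r + 30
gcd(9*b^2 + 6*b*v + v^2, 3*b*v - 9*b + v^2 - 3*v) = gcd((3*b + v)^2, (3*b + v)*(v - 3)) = 3*b + v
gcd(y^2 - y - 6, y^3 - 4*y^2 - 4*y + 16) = y + 2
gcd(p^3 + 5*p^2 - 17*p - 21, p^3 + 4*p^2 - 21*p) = p^2 + 4*p - 21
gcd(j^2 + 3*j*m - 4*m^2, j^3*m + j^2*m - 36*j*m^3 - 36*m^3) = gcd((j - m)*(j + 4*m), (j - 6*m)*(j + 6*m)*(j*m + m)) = 1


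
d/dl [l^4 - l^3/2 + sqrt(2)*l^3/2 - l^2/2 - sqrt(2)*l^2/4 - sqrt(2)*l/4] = 4*l^3 - 3*l^2/2 + 3*sqrt(2)*l^2/2 - l - sqrt(2)*l/2 - sqrt(2)/4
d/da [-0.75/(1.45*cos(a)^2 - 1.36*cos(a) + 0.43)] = (1.02 - 2.175*cos(a))*sin(a)/(1.45*cos(a)^2 - 1.36*cos(a) + 0.43)^2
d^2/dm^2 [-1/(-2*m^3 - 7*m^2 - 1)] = 2*(4*m^2*(3*m + 7)^2 - (6*m + 7)*(2*m^3 + 7*m^2 + 1))/(2*m^3 + 7*m^2 + 1)^3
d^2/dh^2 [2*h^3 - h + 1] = 12*h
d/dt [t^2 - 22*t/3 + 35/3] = 2*t - 22/3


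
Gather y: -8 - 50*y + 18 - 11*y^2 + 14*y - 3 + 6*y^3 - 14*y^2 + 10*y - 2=6*y^3 - 25*y^2 - 26*y + 5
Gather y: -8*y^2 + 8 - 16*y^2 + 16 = 24 - 24*y^2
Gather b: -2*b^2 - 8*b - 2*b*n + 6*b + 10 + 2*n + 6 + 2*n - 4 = -2*b^2 + b*(-2*n - 2) + 4*n + 12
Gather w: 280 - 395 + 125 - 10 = 0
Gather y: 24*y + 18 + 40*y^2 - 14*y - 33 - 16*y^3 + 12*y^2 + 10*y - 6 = -16*y^3 + 52*y^2 + 20*y - 21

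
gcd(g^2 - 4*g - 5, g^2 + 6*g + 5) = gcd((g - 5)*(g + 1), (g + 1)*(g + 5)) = g + 1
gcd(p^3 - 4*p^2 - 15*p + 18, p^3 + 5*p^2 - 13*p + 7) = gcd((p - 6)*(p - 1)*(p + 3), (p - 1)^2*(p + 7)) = p - 1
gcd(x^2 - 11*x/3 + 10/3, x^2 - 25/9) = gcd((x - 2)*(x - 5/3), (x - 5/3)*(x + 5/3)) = x - 5/3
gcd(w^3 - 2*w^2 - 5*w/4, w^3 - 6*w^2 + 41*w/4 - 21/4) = 1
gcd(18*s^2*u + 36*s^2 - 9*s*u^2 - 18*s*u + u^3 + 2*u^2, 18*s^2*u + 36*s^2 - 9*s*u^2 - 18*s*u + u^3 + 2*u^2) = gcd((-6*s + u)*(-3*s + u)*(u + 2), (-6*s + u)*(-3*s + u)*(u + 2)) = 18*s^2*u + 36*s^2 - 9*s*u^2 - 18*s*u + u^3 + 2*u^2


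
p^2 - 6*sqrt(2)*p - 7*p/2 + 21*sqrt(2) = (p - 7/2)*(p - 6*sqrt(2))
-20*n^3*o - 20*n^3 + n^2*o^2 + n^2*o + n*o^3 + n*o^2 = (-4*n + o)*(5*n + o)*(n*o + n)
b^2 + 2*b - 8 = (b - 2)*(b + 4)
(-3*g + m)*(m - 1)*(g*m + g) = -3*g^2*m^2 + 3*g^2 + g*m^3 - g*m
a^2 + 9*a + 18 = (a + 3)*(a + 6)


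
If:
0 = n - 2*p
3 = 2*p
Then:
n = 3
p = 3/2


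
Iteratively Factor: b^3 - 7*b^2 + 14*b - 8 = (b - 2)*(b^2 - 5*b + 4) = (b - 2)*(b - 1)*(b - 4)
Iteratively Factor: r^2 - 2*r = (r - 2)*(r)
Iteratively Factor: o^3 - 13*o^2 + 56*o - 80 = (o - 5)*(o^2 - 8*o + 16) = (o - 5)*(o - 4)*(o - 4)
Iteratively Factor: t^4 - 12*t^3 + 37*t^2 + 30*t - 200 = (t - 5)*(t^3 - 7*t^2 + 2*t + 40) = (t - 5)*(t + 2)*(t^2 - 9*t + 20) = (t - 5)^2*(t + 2)*(t - 4)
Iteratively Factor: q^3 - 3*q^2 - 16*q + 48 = (q + 4)*(q^2 - 7*q + 12) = (q - 4)*(q + 4)*(q - 3)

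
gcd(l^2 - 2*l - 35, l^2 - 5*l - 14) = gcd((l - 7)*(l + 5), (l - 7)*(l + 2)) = l - 7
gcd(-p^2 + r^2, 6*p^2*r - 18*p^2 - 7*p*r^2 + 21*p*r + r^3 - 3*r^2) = p - r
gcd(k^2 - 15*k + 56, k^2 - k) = 1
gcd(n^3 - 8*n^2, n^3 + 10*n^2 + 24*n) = n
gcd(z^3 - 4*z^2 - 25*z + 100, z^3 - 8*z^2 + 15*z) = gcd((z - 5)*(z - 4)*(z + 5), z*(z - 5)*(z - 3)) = z - 5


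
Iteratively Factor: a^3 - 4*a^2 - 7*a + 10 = (a - 5)*(a^2 + a - 2) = (a - 5)*(a - 1)*(a + 2)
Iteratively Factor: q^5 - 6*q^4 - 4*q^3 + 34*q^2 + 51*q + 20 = (q + 1)*(q^4 - 7*q^3 + 3*q^2 + 31*q + 20) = (q + 1)^2*(q^3 - 8*q^2 + 11*q + 20) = (q + 1)^3*(q^2 - 9*q + 20) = (q - 5)*(q + 1)^3*(q - 4)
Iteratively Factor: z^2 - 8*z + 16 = (z - 4)*(z - 4)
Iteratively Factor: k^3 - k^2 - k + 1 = (k - 1)*(k^2 - 1) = (k - 1)^2*(k + 1)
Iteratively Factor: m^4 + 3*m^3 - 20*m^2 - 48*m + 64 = (m + 4)*(m^3 - m^2 - 16*m + 16) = (m + 4)^2*(m^2 - 5*m + 4) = (m - 1)*(m + 4)^2*(m - 4)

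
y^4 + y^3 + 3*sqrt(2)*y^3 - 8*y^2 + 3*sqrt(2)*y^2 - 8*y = y*(y + 1)*(y - sqrt(2))*(y + 4*sqrt(2))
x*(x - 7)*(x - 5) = x^3 - 12*x^2 + 35*x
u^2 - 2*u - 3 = (u - 3)*(u + 1)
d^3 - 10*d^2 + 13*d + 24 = (d - 8)*(d - 3)*(d + 1)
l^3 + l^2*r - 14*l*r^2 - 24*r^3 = (l - 4*r)*(l + 2*r)*(l + 3*r)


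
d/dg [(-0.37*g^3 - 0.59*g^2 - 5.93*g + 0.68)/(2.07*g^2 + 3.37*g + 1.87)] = (-0.7659*g^4 - 2.4938*g^3 + 8.2111*g^2 - 5.0218*g - 13.3807)/(4.2849*g^4 + 13.9518*g^3 + 19.0987*g^2 + 12.6038*g + 3.4969)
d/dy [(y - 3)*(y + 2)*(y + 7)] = 3*y^2 + 12*y - 13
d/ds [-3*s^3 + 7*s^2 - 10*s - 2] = -9*s^2 + 14*s - 10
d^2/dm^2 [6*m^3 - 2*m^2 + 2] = 36*m - 4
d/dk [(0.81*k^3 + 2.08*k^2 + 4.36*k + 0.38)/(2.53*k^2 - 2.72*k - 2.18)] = (2.0493*k^4 - 4.4064*k^3 - 21.9858*k^2 - 10.9916*k - 8.4712)/(6.4009*k^4 - 13.7632*k^3 - 3.6324*k^2 + 11.8592*k + 4.7524)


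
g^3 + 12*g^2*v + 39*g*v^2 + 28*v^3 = (g + v)*(g + 4*v)*(g + 7*v)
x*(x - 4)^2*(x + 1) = x^4 - 7*x^3 + 8*x^2 + 16*x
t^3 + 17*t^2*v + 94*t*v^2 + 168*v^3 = (t + 4*v)*(t + 6*v)*(t + 7*v)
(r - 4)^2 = r^2 - 8*r + 16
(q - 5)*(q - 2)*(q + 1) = q^3 - 6*q^2 + 3*q + 10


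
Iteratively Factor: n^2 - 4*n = (n)*(n - 4)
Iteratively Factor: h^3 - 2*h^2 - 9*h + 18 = (h - 2)*(h^2 - 9) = (h - 2)*(h + 3)*(h - 3)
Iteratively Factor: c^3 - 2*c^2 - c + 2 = (c + 1)*(c^2 - 3*c + 2) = (c - 1)*(c + 1)*(c - 2)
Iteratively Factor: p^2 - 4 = (p + 2)*(p - 2)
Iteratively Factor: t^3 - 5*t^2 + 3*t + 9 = (t - 3)*(t^2 - 2*t - 3) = (t - 3)^2*(t + 1)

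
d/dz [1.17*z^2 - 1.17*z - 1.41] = 2.34*z - 1.17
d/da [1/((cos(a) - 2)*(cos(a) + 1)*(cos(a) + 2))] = (-3*sin(a)^2 + 2*cos(a) - 1)*sin(a)/((cos(a) - 2)^2*(cos(a) + 1)^2*(cos(a) + 2)^2)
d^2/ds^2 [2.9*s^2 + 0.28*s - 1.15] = 5.80000000000000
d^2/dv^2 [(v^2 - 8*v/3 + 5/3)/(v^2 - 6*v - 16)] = 2*(10*v^3 + 159*v^2 - 474*v + 1796)/(3*(v^6 - 18*v^5 + 60*v^4 + 360*v^3 - 960*v^2 - 4608*v - 4096))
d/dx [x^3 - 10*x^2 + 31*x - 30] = 3*x^2 - 20*x + 31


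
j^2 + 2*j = j*(j + 2)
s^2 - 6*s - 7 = (s - 7)*(s + 1)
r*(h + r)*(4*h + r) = 4*h^2*r + 5*h*r^2 + r^3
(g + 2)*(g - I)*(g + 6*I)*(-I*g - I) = -I*g^4 + 5*g^3 - 3*I*g^3 + 15*g^2 - 8*I*g^2 + 10*g - 18*I*g - 12*I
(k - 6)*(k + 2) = k^2 - 4*k - 12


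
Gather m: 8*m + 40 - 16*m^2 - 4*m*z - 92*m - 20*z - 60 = -16*m^2 + m*(-4*z - 84) - 20*z - 20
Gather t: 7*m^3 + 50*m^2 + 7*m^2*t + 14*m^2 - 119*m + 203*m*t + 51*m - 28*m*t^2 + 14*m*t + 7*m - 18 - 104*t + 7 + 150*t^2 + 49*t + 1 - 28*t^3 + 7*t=7*m^3 + 64*m^2 - 61*m - 28*t^3 + t^2*(150 - 28*m) + t*(7*m^2 + 217*m - 48) - 10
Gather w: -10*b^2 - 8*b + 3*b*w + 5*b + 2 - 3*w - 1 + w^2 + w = -10*b^2 - 3*b + w^2 + w*(3*b - 2) + 1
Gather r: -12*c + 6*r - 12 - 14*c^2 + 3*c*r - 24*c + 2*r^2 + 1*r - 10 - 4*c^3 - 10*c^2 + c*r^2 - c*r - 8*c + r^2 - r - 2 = -4*c^3 - 24*c^2 - 44*c + r^2*(c + 3) + r*(2*c + 6) - 24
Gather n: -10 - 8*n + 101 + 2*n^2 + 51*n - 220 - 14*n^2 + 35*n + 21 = -12*n^2 + 78*n - 108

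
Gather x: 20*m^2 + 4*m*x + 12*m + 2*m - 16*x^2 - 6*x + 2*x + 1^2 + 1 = 20*m^2 + 14*m - 16*x^2 + x*(4*m - 4) + 2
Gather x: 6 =6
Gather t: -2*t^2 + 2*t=-2*t^2 + 2*t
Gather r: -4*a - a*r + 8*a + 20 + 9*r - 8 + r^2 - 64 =4*a + r^2 + r*(9 - a) - 52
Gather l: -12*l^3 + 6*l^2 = -12*l^3 + 6*l^2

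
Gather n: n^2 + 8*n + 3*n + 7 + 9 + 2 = n^2 + 11*n + 18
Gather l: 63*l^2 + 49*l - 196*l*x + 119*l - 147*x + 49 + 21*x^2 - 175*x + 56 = 63*l^2 + l*(168 - 196*x) + 21*x^2 - 322*x + 105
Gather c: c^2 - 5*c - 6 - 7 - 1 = c^2 - 5*c - 14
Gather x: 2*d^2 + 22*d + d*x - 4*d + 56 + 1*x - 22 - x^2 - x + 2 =2*d^2 + d*x + 18*d - x^2 + 36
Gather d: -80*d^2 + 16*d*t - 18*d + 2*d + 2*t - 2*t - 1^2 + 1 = -80*d^2 + d*(16*t - 16)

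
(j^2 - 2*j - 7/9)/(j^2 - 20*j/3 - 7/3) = (j - 7/3)/(j - 7)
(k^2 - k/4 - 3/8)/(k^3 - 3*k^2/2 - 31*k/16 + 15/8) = 2*(2*k + 1)/(4*k^2 - 3*k - 10)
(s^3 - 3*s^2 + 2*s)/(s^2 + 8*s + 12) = s*(s^2 - 3*s + 2)/(s^2 + 8*s + 12)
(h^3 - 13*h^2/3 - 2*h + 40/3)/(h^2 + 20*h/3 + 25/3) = (h^2 - 6*h + 8)/(h + 5)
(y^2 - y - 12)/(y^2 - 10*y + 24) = (y + 3)/(y - 6)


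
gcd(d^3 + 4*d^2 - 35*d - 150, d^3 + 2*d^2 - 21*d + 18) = 1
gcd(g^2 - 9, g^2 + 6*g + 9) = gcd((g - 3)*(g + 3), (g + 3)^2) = g + 3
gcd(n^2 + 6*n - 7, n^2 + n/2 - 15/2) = 1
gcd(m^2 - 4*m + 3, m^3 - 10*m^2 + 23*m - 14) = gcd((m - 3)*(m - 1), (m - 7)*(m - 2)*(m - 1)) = m - 1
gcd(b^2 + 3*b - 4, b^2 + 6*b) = 1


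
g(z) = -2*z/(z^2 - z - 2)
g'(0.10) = 0.92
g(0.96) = 0.94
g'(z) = -2*z*(1 - 2*z)/(z^2 - z - 2)^2 - 2/(z^2 - z - 2)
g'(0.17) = 0.89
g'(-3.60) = 0.14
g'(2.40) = 8.39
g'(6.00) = 0.10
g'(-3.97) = 0.11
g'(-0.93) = 136.21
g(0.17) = 0.16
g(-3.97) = 0.45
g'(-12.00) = 0.01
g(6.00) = -0.43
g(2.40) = -3.53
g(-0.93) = -9.07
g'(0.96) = 1.41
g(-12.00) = 0.16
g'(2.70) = 2.77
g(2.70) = -2.08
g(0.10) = 0.10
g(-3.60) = 0.49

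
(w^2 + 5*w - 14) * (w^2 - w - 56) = w^4 + 4*w^3 - 75*w^2 - 266*w + 784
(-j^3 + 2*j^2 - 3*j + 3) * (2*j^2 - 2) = -2*j^5 + 4*j^4 - 4*j^3 + 2*j^2 + 6*j - 6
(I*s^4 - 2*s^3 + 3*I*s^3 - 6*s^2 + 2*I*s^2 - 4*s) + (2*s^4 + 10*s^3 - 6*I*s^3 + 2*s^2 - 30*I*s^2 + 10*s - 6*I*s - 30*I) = 2*s^4 + I*s^4 + 8*s^3 - 3*I*s^3 - 4*s^2 - 28*I*s^2 + 6*s - 6*I*s - 30*I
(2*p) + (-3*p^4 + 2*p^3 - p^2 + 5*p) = -3*p^4 + 2*p^3 - p^2 + 7*p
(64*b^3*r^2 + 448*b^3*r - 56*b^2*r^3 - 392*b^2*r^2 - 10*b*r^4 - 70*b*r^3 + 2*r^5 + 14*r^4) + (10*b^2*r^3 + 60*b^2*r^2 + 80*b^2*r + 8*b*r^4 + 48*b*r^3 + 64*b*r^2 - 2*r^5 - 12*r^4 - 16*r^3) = 64*b^3*r^2 + 448*b^3*r - 46*b^2*r^3 - 332*b^2*r^2 + 80*b^2*r - 2*b*r^4 - 22*b*r^3 + 64*b*r^2 + 2*r^4 - 16*r^3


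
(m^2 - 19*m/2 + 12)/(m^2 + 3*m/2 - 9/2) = (m - 8)/(m + 3)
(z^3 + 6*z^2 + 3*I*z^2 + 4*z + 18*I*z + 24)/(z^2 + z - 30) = (z^2 + 3*I*z + 4)/(z - 5)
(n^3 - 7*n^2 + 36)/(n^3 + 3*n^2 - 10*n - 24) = (n - 6)/(n + 4)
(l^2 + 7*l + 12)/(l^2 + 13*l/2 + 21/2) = 2*(l + 4)/(2*l + 7)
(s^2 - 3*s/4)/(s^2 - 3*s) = (s - 3/4)/(s - 3)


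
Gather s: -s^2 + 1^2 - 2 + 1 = -s^2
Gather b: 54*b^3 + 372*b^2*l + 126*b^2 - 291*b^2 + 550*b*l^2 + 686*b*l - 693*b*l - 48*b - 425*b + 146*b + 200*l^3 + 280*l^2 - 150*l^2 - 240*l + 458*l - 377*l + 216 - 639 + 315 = 54*b^3 + b^2*(372*l - 165) + b*(550*l^2 - 7*l - 327) + 200*l^3 + 130*l^2 - 159*l - 108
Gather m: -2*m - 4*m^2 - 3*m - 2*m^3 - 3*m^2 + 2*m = -2*m^3 - 7*m^2 - 3*m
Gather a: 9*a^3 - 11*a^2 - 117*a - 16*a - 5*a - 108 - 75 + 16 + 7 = 9*a^3 - 11*a^2 - 138*a - 160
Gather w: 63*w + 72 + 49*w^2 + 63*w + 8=49*w^2 + 126*w + 80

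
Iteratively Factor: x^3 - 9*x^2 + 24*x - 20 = (x - 2)*(x^2 - 7*x + 10) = (x - 5)*(x - 2)*(x - 2)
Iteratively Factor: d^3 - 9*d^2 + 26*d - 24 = (d - 2)*(d^2 - 7*d + 12) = (d - 4)*(d - 2)*(d - 3)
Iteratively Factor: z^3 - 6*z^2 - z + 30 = (z + 2)*(z^2 - 8*z + 15) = (z - 3)*(z + 2)*(z - 5)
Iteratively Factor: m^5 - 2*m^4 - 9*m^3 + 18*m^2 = (m + 3)*(m^4 - 5*m^3 + 6*m^2) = (m - 2)*(m + 3)*(m^3 - 3*m^2) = (m - 3)*(m - 2)*(m + 3)*(m^2) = m*(m - 3)*(m - 2)*(m + 3)*(m)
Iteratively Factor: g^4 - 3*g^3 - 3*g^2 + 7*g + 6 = (g - 2)*(g^3 - g^2 - 5*g - 3) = (g - 2)*(g + 1)*(g^2 - 2*g - 3) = (g - 2)*(g + 1)^2*(g - 3)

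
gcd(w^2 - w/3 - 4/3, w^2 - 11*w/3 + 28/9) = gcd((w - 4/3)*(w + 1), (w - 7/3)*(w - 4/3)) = w - 4/3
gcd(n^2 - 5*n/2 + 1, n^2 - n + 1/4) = n - 1/2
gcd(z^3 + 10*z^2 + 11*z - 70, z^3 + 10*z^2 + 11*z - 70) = z^3 + 10*z^2 + 11*z - 70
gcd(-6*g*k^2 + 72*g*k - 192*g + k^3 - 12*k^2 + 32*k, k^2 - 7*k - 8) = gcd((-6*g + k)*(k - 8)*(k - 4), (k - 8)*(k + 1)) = k - 8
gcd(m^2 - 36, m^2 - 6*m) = m - 6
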